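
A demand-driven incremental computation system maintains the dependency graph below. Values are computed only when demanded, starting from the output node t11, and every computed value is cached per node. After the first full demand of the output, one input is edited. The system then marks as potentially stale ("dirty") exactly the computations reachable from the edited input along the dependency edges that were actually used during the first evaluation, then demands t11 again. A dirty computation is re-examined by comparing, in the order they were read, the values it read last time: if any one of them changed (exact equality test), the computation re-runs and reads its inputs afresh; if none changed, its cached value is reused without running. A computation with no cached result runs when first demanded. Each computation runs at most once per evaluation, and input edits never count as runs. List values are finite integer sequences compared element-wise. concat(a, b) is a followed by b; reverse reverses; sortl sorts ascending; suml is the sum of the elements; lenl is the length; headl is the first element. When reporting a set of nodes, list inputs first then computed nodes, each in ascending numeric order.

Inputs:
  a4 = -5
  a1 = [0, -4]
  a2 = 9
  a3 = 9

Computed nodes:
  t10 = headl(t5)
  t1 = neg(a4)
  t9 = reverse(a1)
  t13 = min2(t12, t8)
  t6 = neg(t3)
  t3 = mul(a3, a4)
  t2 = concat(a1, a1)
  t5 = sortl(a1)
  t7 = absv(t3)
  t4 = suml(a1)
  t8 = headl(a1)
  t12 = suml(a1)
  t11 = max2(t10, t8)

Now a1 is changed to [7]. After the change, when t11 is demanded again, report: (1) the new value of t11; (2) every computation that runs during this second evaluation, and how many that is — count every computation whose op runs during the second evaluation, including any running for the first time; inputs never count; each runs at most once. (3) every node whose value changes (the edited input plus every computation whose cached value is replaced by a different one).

First evaluation (everything demanded from the output):
  t5 = sortl([0, -4]) = [-4, 0]
  t8 = headl([0, -4]) = 0
  t10 = headl([-4, 0]) = -4
  t11 = max2(-4, 0) = 0

Propagation after the edit:
  t5: runs — a1 [0, -4]->[7]; result [7].
  t8: runs — a1 [0, -4]->[7]; result 7.
  t10: runs — t5 [-4, 0]->[7]; result 7.
  t11: runs — t10 -4->7; t8 0->7; result 7.

New value of t11: 7.
Computations that run: t5, t8, t10, t11 — 4 in total.
Values that change: a1, t5, t8, t10, t11.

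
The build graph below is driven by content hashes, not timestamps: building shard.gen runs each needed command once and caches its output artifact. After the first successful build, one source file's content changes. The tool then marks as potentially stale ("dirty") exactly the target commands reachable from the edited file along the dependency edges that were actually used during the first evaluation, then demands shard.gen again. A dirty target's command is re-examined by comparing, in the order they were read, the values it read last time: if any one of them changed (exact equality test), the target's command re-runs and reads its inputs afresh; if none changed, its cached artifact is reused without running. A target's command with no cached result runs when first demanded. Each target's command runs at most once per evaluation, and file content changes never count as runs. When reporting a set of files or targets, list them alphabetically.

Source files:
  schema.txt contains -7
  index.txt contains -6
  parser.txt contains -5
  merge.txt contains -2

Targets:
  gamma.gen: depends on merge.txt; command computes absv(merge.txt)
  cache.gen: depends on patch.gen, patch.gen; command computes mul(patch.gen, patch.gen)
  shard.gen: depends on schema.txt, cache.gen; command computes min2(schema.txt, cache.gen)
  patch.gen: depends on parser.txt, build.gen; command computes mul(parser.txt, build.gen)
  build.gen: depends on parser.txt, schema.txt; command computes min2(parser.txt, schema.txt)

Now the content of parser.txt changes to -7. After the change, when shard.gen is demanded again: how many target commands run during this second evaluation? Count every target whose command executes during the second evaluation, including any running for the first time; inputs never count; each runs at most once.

Run set: build.gen, cache.gen, patch.gen, shard.gen (4 run).

Initial pass — values computed on the first demand:
  build.gen = min2(-5, -7) = -7
  patch.gen = mul(-5, -7) = 35
  cache.gen = mul(35, 35) = 1225
  shard.gen = min2(-7, 1225) = -7

Second demand — change propagation:
  build.gen: re-runs because parser.txt -5->-7; new result -7 (unchanged).
  patch.gen: re-runs because parser.txt -5->-7; new result 49.
  cache.gen: re-runs because patch.gen 35->49; patch.gen 35->49; new result 2401.
  shard.gen: re-runs because cache.gen 1225->2401; new result -7 (unchanged).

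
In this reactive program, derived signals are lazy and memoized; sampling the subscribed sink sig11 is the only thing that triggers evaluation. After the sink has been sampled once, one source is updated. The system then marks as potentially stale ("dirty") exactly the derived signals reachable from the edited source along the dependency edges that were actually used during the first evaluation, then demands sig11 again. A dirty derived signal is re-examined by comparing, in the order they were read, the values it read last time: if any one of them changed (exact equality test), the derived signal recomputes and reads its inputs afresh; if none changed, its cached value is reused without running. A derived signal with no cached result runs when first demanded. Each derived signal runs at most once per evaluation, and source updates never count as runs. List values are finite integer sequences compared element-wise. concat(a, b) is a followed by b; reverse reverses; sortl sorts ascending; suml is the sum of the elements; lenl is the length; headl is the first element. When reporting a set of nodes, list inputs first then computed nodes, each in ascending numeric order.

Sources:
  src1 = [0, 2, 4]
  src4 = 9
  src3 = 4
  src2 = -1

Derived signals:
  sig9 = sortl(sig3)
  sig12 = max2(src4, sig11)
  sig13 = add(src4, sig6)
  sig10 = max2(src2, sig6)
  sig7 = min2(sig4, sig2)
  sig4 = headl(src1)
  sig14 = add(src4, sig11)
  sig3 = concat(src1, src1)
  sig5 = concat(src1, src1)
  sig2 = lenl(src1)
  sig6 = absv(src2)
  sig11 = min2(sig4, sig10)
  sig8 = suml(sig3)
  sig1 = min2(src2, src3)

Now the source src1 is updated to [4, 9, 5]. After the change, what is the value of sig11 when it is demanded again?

Demanding sig11 again yields 1.

First demand of the output computes:
  sig4 = headl([0, 2, 4]) = 0
  sig6 = absv(-1) = 1
  sig10 = max2(-1, 1) = 1
  sig11 = min2(0, 1) = 0

After the edit, cleaning proceeds:
  sig4: a read changed (src1 [0, 2, 4]->[4, 9, 5]) — executes, giving 4.
  sig11: a read changed (sig4 0->4) — executes, giving 1.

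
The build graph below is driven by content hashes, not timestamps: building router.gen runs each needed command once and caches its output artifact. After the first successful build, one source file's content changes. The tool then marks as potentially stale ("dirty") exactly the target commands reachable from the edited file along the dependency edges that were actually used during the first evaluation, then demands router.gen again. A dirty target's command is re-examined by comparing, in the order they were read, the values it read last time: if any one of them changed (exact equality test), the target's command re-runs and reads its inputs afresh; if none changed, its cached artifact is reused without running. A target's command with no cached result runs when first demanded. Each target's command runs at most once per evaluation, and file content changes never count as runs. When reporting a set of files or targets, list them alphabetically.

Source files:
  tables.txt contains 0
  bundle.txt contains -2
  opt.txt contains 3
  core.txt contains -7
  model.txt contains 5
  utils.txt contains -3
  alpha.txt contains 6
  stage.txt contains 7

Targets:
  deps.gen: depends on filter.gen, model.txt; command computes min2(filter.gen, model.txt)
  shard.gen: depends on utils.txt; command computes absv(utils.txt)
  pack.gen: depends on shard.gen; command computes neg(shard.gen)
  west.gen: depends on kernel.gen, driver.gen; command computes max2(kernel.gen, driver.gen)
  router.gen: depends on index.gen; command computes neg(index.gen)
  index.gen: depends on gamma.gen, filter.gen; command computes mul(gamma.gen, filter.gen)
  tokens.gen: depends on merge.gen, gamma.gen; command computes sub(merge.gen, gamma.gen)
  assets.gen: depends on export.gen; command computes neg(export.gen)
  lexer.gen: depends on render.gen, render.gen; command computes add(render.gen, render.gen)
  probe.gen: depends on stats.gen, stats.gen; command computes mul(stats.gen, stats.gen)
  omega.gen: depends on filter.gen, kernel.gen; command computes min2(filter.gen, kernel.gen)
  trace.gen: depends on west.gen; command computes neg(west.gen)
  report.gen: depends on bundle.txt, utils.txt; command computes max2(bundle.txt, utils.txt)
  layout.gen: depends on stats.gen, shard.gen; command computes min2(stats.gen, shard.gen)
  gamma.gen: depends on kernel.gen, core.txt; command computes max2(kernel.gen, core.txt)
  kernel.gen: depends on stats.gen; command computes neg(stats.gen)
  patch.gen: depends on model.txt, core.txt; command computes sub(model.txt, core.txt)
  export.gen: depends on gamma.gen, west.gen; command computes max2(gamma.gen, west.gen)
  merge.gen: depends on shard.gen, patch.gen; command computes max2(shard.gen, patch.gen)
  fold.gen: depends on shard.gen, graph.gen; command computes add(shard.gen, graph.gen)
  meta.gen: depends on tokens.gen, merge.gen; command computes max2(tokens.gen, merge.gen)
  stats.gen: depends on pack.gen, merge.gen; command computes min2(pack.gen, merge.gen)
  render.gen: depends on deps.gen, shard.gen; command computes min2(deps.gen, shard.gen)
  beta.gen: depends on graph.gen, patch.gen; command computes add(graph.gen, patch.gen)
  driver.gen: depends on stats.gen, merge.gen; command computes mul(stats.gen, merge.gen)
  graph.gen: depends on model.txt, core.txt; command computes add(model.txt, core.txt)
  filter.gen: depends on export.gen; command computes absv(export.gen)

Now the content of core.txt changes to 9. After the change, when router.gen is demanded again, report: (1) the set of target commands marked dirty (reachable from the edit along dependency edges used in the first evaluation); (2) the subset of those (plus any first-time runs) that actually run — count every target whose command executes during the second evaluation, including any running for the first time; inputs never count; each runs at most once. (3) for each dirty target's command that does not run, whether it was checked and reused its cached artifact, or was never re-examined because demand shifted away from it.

Dirty set: driver.gen, export.gen, filter.gen, gamma.gen, index.gen, kernel.gen, merge.gen, patch.gen, router.gen, stats.gen, west.gen.
Run set: driver.gen, export.gen, filter.gen, gamma.gen, index.gen, merge.gen, patch.gen, router.gen, stats.gen, west.gen (10 run).
Re-examined without running (cache reused): kernel.gen.
The important point: at kernel.gen every value read last time is unchanged, so the dirty flag clears without a run.

Initial pass — values computed on the first demand:
  patch.gen = sub(5, -7) = 12
  shard.gen = absv(-3) = 3
  merge.gen = max2(3, 12) = 12
  pack.gen = neg(3) = -3
  stats.gen = min2(-3, 12) = -3
  driver.gen = mul(-3, 12) = -36
  kernel.gen = neg(-3) = 3
  gamma.gen = max2(3, -7) = 3
  west.gen = max2(3, -36) = 3
  export.gen = max2(3, 3) = 3
  filter.gen = absv(3) = 3
  index.gen = mul(3, 3) = 9
  router.gen = neg(9) = -9

Second demand — change propagation:
  patch.gen: re-runs because core.txt -7->9; new result -4.
  merge.gen: re-runs because patch.gen 12->-4; new result 3.
  stats.gen: re-runs because merge.gen 12->3; new result -3 (unchanged).
  driver.gen: re-runs because merge.gen 12->3; new result -9.
  kernel.gen: re-examined; everything it read last time is the same (stats.gen unchanged) — cache 3 kept, no run.
  gamma.gen: re-runs because core.txt -7->9; new result 9.
  west.gen: re-runs because driver.gen -36->-9; new result 3 (unchanged).
  export.gen: re-runs because gamma.gen 3->9; new result 9.
  filter.gen: re-runs because export.gen 3->9; new result 9.
  index.gen: re-runs because gamma.gen 3->9; filter.gen 3->9; new result 81.
  router.gen: re-runs because index.gen 9->81; new result -81.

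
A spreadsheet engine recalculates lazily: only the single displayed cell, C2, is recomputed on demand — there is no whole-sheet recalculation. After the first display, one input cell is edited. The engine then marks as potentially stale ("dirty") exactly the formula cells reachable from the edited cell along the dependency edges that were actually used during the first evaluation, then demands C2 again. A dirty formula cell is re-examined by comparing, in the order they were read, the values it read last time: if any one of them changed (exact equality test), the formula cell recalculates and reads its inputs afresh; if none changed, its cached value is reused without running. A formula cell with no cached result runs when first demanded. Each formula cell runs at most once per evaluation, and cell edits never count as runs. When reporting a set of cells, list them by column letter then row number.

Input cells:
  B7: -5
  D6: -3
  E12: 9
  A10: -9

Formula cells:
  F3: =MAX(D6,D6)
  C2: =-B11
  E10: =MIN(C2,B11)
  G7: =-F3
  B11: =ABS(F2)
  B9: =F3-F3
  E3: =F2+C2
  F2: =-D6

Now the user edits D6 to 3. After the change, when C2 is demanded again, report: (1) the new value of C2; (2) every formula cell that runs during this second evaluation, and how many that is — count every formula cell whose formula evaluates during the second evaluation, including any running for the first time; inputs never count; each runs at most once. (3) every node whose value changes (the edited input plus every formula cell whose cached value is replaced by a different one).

First evaluation (everything demanded from the output):
  F2 = -(-3) = 3
  B11 = ABS(3) = 3
  C2 = -(3) = -3

Propagation after the edit:
  F2: runs — D6 -3->3; result -3.
  B11: runs — F2 3->-3; result 3 (same value as before).
  C2: checked — values it read are unchanged (B11 unchanged); reused cached -3 without running.

Key observation: the change is absorbed at B11 — it re-runs but produces the same value, and the output's value is unchanged.

New value of C2: -3.
Formula cells that run: B11, F2 — 2 in total.
Values that change: D6, F2.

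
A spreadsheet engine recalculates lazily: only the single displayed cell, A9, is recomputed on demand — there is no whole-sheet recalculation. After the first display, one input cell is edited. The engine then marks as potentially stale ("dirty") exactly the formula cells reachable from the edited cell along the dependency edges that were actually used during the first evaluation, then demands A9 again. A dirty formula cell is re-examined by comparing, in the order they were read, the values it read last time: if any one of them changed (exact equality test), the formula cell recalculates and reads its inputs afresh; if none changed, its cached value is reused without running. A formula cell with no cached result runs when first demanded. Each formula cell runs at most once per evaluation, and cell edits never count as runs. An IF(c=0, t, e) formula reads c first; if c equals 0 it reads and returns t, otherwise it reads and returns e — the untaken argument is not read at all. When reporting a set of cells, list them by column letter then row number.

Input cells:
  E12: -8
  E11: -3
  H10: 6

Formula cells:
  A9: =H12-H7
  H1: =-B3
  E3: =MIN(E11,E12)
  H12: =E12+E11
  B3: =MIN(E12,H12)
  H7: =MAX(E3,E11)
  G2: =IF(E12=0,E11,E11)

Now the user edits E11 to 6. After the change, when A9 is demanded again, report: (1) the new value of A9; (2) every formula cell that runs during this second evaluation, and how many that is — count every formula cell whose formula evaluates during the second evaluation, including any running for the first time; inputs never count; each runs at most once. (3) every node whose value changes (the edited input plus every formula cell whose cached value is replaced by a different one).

First evaluation (everything demanded from the output):
  E3 = MIN(-3, -8) = -8
  H7 = MAX(-8, -3) = -3
  H12 = -8 + -3 = -11
  A9 = -11 - -3 = -8

Propagation after the edit:
  E3: runs — E11 -3->6; result -8 (same value as before).
  H7: runs — E11 -3->6; result 6.
  H12: runs — E11 -3->6; result -2.
  A9: runs — H12 -11->-2; H7 -3->6; result -8 (same value as before).

New value of A9: -8.
Formula cells that run: A9, E3, H7, H12 — 4 in total.
Values that change: E11, H7, H12.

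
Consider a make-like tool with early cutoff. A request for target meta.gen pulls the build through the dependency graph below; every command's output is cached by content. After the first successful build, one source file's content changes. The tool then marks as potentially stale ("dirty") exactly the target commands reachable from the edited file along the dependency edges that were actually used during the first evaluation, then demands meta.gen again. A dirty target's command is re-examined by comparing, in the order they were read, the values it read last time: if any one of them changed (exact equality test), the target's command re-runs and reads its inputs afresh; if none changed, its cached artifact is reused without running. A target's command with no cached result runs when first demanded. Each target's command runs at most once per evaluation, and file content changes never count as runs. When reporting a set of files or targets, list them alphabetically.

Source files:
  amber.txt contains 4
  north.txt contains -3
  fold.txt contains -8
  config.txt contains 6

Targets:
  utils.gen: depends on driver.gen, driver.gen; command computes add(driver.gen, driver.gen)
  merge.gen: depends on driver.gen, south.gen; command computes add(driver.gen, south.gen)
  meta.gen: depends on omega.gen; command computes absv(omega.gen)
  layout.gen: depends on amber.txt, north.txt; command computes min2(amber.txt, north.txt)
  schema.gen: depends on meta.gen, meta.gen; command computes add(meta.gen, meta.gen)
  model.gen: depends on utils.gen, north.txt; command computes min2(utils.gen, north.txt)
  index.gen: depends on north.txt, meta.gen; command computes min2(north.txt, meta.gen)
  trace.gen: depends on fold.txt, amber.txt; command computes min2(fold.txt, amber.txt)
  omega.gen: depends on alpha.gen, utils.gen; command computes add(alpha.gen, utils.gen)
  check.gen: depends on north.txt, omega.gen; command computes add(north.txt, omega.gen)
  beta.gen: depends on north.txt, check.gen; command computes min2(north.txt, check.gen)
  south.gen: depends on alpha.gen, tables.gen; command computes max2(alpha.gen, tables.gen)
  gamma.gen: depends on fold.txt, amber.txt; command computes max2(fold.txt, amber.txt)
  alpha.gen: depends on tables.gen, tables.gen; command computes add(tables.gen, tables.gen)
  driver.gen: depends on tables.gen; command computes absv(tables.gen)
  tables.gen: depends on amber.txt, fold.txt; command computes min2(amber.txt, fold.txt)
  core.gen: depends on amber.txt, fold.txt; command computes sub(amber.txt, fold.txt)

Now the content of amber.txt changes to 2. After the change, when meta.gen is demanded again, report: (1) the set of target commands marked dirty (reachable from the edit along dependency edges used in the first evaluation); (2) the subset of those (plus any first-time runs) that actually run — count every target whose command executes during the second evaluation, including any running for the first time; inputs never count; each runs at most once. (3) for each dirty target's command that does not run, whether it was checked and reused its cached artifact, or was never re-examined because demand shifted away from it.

The edit dirties: alpha.gen, driver.gen, meta.gen, omega.gen, tables.gen, utils.gen.
1 target commands run: tables.gen.
Cache hits after checking: alpha.gen, driver.gen, meta.gen, omega.gen, utils.gen.
Note the absorption at tables.gen: it re-runs yet its value is the same, leaving the output's value untouched.

First demand of the output computes:
  tables.gen = min2(4, -8) = -8
  alpha.gen = add(-8, -8) = -16
  driver.gen = absv(-8) = 8
  utils.gen = add(8, 8) = 16
  omega.gen = add(-16, 16) = 0
  meta.gen = absv(0) = 0

After the edit, cleaning proceeds:
  tables.gen: a read changed (amber.txt 4->2) — executes, giving -8 — identical to its old value.
  alpha.gen: dirty, but its reads are unchanged (tables.gen unchanged, tables.gen unchanged); cached -16 stands.
  driver.gen: dirty, but its reads are unchanged (tables.gen unchanged); cached 8 stands.
  utils.gen: dirty, but its reads are unchanged (driver.gen unchanged, driver.gen unchanged); cached 16 stands.
  omega.gen: dirty, but its reads are unchanged (alpha.gen unchanged, utils.gen unchanged); cached 0 stands.
  meta.gen: dirty, but its reads are unchanged (omega.gen unchanged); cached 0 stands.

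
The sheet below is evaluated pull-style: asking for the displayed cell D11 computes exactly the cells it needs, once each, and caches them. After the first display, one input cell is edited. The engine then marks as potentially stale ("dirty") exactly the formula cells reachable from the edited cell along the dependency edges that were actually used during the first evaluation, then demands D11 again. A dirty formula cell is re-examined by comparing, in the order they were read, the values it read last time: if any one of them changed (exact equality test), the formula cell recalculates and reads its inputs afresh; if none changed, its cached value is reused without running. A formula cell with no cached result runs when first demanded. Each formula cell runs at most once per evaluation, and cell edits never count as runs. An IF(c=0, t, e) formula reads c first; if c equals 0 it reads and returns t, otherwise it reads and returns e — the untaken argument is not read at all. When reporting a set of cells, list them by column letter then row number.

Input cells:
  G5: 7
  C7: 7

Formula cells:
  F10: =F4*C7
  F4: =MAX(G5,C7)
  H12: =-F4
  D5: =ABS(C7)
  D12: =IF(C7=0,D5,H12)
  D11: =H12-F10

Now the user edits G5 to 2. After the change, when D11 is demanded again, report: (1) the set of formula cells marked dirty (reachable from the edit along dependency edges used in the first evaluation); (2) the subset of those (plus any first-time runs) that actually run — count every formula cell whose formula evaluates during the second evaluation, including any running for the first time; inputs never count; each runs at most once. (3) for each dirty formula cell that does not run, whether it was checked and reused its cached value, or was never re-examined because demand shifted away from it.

The edit dirties: D11, F4, F10, H12.
1 formula cells run: F4.
Cache hits after checking: D11, F10, H12.
Note the absorption at F4: it re-runs yet its value is the same, leaving the output's value untouched.

First demand of the output computes:
  F4 = MAX(7, 7) = 7
  F10 = 7 * 7 = 49
  H12 = -(7) = -7
  D11 = -7 - 49 = -56

After the edit, cleaning proceeds:
  F4: a read changed (G5 7->2) — executes, giving 7 — identical to its old value.
  F10: dirty, but its reads are unchanged (F4 unchanged, C7 unchanged); cached 49 stands.
  H12: dirty, but its reads are unchanged (F4 unchanged); cached -7 stands.
  D11: dirty, but its reads are unchanged (H12 unchanged, F10 unchanged); cached -56 stands.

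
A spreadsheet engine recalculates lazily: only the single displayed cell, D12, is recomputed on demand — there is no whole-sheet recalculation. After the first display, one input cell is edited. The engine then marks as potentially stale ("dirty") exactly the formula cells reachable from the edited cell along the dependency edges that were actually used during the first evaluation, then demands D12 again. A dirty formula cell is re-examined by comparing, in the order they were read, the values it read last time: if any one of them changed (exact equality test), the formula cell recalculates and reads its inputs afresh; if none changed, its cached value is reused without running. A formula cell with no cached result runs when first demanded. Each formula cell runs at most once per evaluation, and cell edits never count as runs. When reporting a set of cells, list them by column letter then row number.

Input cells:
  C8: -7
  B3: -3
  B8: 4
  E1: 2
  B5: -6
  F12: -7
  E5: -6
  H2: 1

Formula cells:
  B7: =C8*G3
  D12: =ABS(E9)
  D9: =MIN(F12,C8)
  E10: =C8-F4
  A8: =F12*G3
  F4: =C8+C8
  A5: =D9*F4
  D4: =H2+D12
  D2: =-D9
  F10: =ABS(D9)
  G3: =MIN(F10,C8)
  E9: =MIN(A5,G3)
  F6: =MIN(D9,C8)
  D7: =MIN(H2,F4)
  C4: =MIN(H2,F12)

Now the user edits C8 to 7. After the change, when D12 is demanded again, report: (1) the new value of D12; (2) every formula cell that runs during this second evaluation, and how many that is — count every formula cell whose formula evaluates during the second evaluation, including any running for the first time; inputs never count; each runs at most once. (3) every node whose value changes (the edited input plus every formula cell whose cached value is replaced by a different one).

New value of D12: 98.
Formula cells that run: A5, D9, D12, E9, F4, G3 — 6 in total.
Values that change: A5, C8, D12, E9, F4, G3.
Key observation: the cutoff stops propagation at F10 — its inputs' values are unchanged, so it reuses its cache.

First evaluation (everything demanded from the output):
  D9 = MIN(-7, -7) = -7
  F4 = -7 + -7 = -14
  A5 = -7 * -14 = 98
  F10 = ABS(-7) = 7
  G3 = MIN(7, -7) = -7
  E9 = MIN(98, -7) = -7
  D12 = ABS(-7) = 7

Propagation after the edit:
  D9: runs — C8 -7->7; result -7 (same value as before).
  F4: runs — C8 -7->7; C8 -7->7; result 14.
  A5: runs — F4 -14->14; result -98.
  F10: checked — values it read are unchanged (D9 unchanged); reused cached 7 without running.
  G3: runs — C8 -7->7; result 7.
  E9: runs — A5 98->-98; G3 -7->7; result -98.
  D12: runs — E9 -7->-98; result 98.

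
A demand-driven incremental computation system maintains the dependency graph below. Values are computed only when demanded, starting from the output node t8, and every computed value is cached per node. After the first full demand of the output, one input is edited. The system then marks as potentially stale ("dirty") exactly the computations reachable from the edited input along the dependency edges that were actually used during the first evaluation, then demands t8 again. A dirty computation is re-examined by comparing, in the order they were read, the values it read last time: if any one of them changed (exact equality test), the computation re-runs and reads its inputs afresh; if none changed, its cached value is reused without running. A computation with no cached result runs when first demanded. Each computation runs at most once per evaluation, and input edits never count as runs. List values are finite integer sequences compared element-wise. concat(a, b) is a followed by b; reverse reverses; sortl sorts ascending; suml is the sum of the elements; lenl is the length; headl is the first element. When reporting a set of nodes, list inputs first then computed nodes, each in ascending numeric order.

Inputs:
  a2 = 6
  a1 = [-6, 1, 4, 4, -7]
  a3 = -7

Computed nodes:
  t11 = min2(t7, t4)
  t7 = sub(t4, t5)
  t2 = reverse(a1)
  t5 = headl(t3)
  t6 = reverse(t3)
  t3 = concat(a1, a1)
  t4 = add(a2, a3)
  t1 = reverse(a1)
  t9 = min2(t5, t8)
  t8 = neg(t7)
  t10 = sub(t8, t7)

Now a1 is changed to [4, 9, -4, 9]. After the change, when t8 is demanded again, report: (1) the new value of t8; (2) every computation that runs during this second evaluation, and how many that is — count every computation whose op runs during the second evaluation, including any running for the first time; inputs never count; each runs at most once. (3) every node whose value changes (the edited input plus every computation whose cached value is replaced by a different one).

New value of t8: 5.
Computations that run: t3, t5, t7, t8 — 4 in total.
Values that change: a1, t3, t5, t7, t8.

First evaluation (everything demanded from the output):
  t3 = concat([-6, 1, 4, 4, -7], [-6, 1, 4, 4, -7]) = [-6, 1, 4, 4, -7, -6, 1, 4, 4, -7]
  t4 = add(6, -7) = -1
  t5 = headl([-6, 1, 4, 4, -7, -6, 1, 4, 4, -7]) = -6
  t7 = sub(-1, -6) = 5
  t8 = neg(5) = -5

Propagation after the edit:
  t3: runs — a1 [-6, 1, 4, 4, -7]->[4, 9, -4, 9]; a1 [-6, 1, 4, 4, -7]->[4, 9, -4, 9]; result [4, 9, -4, 9, 4, 9, -4, 9].
  t5: runs — t3 [-6, 1, 4, 4, -7, -6, 1, 4, 4, -7]->[4, 9, -4, 9, 4, 9, -4, 9]; result 4.
  t7: runs — t5 -6->4; result -5.
  t8: runs — t7 5->-5; result 5.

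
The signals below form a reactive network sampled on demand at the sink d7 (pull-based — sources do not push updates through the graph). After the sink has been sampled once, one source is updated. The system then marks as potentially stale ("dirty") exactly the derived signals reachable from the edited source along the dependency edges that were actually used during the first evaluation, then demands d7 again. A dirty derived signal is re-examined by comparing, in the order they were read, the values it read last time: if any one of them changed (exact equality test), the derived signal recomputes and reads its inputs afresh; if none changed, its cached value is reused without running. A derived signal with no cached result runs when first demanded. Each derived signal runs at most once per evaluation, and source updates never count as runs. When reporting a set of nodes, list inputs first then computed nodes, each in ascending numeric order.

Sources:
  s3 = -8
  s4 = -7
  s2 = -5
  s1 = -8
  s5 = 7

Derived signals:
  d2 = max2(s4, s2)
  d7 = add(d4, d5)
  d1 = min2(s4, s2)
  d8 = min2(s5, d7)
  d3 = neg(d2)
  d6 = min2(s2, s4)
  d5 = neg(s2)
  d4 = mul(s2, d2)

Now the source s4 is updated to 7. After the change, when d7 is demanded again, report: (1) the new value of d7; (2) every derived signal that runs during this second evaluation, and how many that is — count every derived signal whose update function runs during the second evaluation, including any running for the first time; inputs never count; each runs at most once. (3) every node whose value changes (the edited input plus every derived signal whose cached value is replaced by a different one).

Initial pass — values computed on the first demand:
  d2 = max2(-7, -5) = -5
  d4 = mul(-5, -5) = 25
  d5 = neg(-5) = 5
  d7 = add(25, 5) = 30

Second demand — change propagation:
  d2: re-runs because s4 -7->7; new result 7.
  d4: re-runs because d2 -5->7; new result -35.
  d7: re-runs because d4 25->-35; new result -30.

d7 now evaluates to -30.
Run set: d2, d4, d7 (3 run).
Changed values: s4, d2, d4, d7.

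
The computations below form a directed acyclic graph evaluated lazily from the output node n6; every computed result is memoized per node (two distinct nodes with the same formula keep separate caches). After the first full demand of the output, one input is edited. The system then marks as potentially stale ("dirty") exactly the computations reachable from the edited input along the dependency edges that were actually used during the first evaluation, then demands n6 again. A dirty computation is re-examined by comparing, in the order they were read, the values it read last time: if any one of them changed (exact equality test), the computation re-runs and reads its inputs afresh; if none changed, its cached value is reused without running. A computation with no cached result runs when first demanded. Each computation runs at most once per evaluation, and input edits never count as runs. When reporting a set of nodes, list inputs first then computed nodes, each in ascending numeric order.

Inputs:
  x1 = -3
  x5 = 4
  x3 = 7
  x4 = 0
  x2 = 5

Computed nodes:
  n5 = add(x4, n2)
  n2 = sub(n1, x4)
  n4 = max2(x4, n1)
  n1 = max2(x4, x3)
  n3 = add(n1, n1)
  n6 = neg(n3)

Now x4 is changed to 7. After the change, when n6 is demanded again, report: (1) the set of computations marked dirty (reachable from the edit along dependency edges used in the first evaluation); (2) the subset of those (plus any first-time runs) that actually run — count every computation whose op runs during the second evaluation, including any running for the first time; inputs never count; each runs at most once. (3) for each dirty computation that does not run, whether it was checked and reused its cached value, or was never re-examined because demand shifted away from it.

First demand of the output computes:
  n1 = max2(0, 7) = 7
  n3 = add(7, 7) = 14
  n6 = neg(14) = -14

After the edit, cleaning proceeds:
  n1: a read changed (x4 0->7) — executes, giving 7 — identical to its old value.
  n3: dirty, but its reads are unchanged (n1 unchanged, n1 unchanged); cached 14 stands.
  n6: dirty, but its reads are unchanged (n3 unchanged); cached -14 stands.

Note the absorption at n1: it re-runs yet its value is the same, leaving the output's value untouched.

The edit dirties: n1, n3, n6.
1 computations run: n1.
Cache hits after checking: n3, n6.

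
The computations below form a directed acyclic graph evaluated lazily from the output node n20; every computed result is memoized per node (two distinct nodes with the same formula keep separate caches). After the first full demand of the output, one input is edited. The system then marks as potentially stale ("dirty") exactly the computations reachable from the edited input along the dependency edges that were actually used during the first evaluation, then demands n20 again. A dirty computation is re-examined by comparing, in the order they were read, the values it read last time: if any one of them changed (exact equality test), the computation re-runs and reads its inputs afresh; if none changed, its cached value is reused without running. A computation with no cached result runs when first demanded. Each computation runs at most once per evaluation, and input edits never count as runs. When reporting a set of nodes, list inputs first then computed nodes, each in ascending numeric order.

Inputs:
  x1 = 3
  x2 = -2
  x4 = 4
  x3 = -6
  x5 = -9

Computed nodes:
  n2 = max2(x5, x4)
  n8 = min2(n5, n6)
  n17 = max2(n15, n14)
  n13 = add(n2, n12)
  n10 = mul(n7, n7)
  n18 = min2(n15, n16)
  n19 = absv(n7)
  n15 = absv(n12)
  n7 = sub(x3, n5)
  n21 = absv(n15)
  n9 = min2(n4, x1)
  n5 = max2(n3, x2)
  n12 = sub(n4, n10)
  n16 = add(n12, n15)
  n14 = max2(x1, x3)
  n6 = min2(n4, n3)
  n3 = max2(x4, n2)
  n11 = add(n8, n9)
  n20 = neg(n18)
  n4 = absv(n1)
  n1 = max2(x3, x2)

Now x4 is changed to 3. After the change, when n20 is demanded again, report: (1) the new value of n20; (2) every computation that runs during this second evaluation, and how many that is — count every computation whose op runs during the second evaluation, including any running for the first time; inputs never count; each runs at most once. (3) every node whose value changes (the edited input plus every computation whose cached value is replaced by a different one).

First demand of the output computes:
  n1 = max2(-6, -2) = -2
  n2 = max2(-9, 4) = 4
  n3 = max2(4, 4) = 4
  n4 = absv(-2) = 2
  n5 = max2(4, -2) = 4
  n7 = sub(-6, 4) = -10
  n10 = mul(-10, -10) = 100
  n12 = sub(2, 100) = -98
  n15 = absv(-98) = 98
  n16 = add(-98, 98) = 0
  n18 = min2(98, 0) = 0
  n20 = neg(0) = 0

After the edit, cleaning proceeds:
  n2: a read changed (x4 4->3) — executes, giving 3.
  n3: a read changed (x4 4->3; n2 4->3) — executes, giving 3.
  n5: a read changed (n3 4->3) — executes, giving 3.
  n7: a read changed (n5 4->3) — executes, giving -9.
  n10: a read changed (n7 -10->-9; n7 -10->-9) — executes, giving 81.
  n12: a read changed (n10 100->81) — executes, giving -79.
  n15: a read changed (n12 -98->-79) — executes, giving 79.
  n16: a read changed (n12 -98->-79; n15 98->79) — executes, giving 0 — identical to its old value.
  n18: a read changed (n15 98->79) — executes, giving 0 — identical to its old value.
  n20: dirty, but its reads are unchanged (n18 unchanged); cached 0 stands.

Note where the cutoff bites: n20 is checked, finds nothing changed, and keeps its cache.

Demanding n20 again yields 0.
9 computations run: n2, n3, n5, n7, n10, n12, n15, n16, n18.
The nodes whose values change: x4, n2, n3, n5, n7, n10, n12, n15.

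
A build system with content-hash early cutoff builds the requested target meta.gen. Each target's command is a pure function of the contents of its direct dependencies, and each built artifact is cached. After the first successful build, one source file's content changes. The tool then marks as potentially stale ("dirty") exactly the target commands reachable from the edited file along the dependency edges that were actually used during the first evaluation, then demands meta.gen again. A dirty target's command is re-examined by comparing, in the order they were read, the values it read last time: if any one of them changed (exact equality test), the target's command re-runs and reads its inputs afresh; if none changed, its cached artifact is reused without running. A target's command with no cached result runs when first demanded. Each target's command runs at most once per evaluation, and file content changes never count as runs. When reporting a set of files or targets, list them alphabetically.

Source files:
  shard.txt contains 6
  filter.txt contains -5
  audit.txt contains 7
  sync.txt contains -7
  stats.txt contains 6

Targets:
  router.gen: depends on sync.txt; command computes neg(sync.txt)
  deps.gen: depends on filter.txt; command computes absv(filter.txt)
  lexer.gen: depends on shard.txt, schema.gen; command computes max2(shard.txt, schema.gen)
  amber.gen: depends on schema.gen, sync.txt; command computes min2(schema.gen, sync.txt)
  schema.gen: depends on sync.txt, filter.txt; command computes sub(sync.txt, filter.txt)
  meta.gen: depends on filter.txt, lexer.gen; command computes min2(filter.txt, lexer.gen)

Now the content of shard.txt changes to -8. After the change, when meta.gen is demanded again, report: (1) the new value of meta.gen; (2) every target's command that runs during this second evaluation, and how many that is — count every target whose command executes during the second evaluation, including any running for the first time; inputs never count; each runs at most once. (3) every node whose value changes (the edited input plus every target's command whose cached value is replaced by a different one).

First evaluation (everything demanded from the output):
  schema.gen = sub(-7, -5) = -2
  lexer.gen = max2(6, -2) = 6
  meta.gen = min2(-5, 6) = -5

Propagation after the edit:
  lexer.gen: runs — shard.txt 6->-8; result -2.
  meta.gen: runs — lexer.gen 6->-2; result -5 (same value as before).

New value of meta.gen: -5.
Target commands that run: lexer.gen, meta.gen — 2 in total.
Values that change: lexer.gen, shard.txt.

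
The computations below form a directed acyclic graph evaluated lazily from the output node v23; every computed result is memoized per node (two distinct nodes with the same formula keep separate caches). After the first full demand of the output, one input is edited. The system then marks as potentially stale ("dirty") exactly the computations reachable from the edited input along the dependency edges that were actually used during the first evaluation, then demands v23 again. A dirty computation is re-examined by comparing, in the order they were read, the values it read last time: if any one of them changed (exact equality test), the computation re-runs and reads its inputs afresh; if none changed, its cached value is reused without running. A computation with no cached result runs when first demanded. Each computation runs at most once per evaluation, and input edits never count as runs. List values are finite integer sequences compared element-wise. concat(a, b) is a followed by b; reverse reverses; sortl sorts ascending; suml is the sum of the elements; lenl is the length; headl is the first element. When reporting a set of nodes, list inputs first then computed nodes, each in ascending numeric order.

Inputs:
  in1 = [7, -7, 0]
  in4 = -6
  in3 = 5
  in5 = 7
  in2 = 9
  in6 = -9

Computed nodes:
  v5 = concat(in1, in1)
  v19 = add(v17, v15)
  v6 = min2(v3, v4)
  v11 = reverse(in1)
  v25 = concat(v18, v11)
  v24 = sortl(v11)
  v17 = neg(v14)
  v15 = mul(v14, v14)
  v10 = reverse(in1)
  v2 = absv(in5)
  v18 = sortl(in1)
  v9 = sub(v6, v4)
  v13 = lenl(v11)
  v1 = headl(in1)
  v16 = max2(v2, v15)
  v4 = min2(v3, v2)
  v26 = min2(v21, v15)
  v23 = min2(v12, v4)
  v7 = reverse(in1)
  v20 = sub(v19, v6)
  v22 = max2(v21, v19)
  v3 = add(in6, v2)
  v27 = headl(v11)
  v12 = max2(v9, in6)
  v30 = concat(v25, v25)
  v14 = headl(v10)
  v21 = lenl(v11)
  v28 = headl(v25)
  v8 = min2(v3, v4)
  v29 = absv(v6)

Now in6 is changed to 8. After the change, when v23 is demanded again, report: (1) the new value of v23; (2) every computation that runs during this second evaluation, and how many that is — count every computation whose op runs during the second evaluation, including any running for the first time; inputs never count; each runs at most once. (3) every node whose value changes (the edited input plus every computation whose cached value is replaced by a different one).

Demanding v23 again yields 7.
6 computations run: v3, v4, v6, v9, v12, v23.
The nodes whose values change: in6, v3, v4, v6, v12, v23.

First demand of the output computes:
  v2 = absv(7) = 7
  v3 = add(-9, 7) = -2
  v4 = min2(-2, 7) = -2
  v6 = min2(-2, -2) = -2
  v9 = sub(-2, -2) = 0
  v12 = max2(0, -9) = 0
  v23 = min2(0, -2) = -2

After the edit, cleaning proceeds:
  v3: a read changed (in6 -9->8) — executes, giving 15.
  v4: a read changed (v3 -2->15) — executes, giving 7.
  v6: a read changed (v3 -2->15; v4 -2->7) — executes, giving 7.
  v9: a read changed (v6 -2->7; v4 -2->7) — executes, giving 0 — identical to its old value.
  v12: a read changed (in6 -9->8) — executes, giving 8.
  v23: a read changed (v12 0->8; v4 -2->7) — executes, giving 7.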